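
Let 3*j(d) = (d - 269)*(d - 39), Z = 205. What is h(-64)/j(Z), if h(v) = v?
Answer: 3/166 ≈ 0.018072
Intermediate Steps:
j(d) = (-269 + d)*(-39 + d)/3 (j(d) = ((d - 269)*(d - 39))/3 = ((-269 + d)*(-39 + d))/3 = (-269 + d)*(-39 + d)/3)
h(-64)/j(Z) = -64/(3497 - 308/3*205 + (⅓)*205²) = -64/(3497 - 63140/3 + (⅓)*42025) = -64/(3497 - 63140/3 + 42025/3) = -64/(-10624/3) = -64*(-3/10624) = 3/166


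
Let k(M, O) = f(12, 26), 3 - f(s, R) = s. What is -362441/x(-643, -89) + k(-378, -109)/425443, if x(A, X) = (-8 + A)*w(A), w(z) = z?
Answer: -154201753700/178087461699 ≈ -0.86588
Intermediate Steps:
f(s, R) = 3 - s
k(M, O) = -9 (k(M, O) = 3 - 1*12 = 3 - 12 = -9)
x(A, X) = A*(-8 + A) (x(A, X) = (-8 + A)*A = A*(-8 + A))
-362441/x(-643, -89) + k(-378, -109)/425443 = -362441*(-1/(643*(-8 - 643))) - 9/425443 = -362441/((-643*(-651))) - 9*1/425443 = -362441/418593 - 9/425443 = -154201753700/178087461699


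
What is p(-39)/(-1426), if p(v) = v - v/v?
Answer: 20/713 ≈ 0.028050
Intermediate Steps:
p(v) = -1 + v (p(v) = v - 1*1 = v - 1 = -1 + v)
p(-39)/(-1426) = (-1 - 39)/(-1426) = -40*(-1/1426) = 20/713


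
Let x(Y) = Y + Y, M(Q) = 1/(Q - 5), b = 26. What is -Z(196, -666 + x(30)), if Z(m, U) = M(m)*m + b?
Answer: -5162/191 ≈ -27.026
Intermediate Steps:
M(Q) = 1/(-5 + Q)
x(Y) = 2*Y
Z(m, U) = 26 + m/(-5 + m) (Z(m, U) = m/(-5 + m) + 26 = 26 + m/(-5 + m))
-Z(196, -666 + x(30)) = -(-130 + 27*196)/(-5 + 196) = -(-130 + 5292)/191 = -5162/191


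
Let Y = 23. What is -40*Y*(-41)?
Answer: 37720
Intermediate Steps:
-40*Y*(-41) = -40*23*(-41) = -920*(-41) = 37720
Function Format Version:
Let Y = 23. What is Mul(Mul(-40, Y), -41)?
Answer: 37720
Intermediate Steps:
Mul(Mul(-40, Y), -41) = Mul(Mul(-40, 23), -41) = Mul(-920, -41) = 37720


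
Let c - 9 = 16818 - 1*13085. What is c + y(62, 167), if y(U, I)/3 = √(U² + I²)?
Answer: 3742 + 3*√31733 ≈ 4276.4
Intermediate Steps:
y(U, I) = 3*√(I² + U²) (y(U, I) = 3*√(U² + I²) = 3*√(I² + U²))
c = 3742 (c = 9 + (16818 - 1*13085) = 9 + (16818 - 13085) = 9 + 3733 = 3742)
c + y(62, 167) = 3742 + 3*√(167² + 62²) = 3742 + 3*√(27889 + 3844) = 3742 + 3*√31733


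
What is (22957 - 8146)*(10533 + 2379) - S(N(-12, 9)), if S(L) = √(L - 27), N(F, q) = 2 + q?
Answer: 191239632 - 4*I ≈ 1.9124e+8 - 4.0*I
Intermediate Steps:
S(L) = √(-27 + L)
(22957 - 8146)*(10533 + 2379) - S(N(-12, 9)) = (22957 - 8146)*(10533 + 2379) - √(-27 + (2 + 9)) = 14811*12912 - √(-27 + 11) = 191239632 - √(-16) = 191239632 - 4*I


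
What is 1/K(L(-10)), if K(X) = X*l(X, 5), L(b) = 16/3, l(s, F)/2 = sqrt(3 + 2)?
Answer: 3*sqrt(5)/160 ≈ 0.041926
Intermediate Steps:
l(s, F) = 2*sqrt(5) (l(s, F) = 2*sqrt(3 + 2) = 2*sqrt(5))
L(b) = 16/3 (L(b) = 16*(1/3) = 16/3)
K(X) = 2*X*sqrt(5) (K(X) = X*(2*sqrt(5)) = 2*X*sqrt(5))
1/K(L(-10)) = 1/(2*(16/3)*sqrt(5)) = 1/(32*sqrt(5)/3) = 3*sqrt(5)/160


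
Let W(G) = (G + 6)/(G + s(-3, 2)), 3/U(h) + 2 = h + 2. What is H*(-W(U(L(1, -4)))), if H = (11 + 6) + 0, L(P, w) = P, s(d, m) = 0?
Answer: -51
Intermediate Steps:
U(h) = 3/h (U(h) = 3/(-2 + (h + 2)) = 3/(-2 + (2 + h)) = 3/h)
W(G) = (6 + G)/G (W(G) = (G + 6)/(G + 0) = (6 + G)/G)
H = 17 (H = 17 + 0 = 17)
H*(-W(U(L(1, -4)))) = 17*(-(6 + 3/1)/(3/1)) = 17*(-(6 + 3*1)/(3*1)) = 17*(-(6 + 3)/3) = 17*(-9/3) = 17*(-1*3) = 17*(-3) = -51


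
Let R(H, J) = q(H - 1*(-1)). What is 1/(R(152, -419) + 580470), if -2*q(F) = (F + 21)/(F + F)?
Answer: 102/59207911 ≈ 1.7227e-6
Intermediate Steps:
q(F) = -(21 + F)/(4*F) (q(F) = -(F + 21)/(2*(F + F)) = -(21 + F)/(2*(2*F)) = -(21 + F)*1/(2*F)/2 = -(21 + F)/(4*F))
R(H, J) = (-22 - H)/(4*(1 + H)) (R(H, J) = (-21 - (H - 1*(-1)))/(4*(H - 1*(-1))) = (-21 - (H + 1))/(4*(H + 1)) = (-21 - (1 + H))/(4*(1 + H)) = (-21 + (-1 - H))/(4*(1 + H)) = (-22 - H)/(4*(1 + H)))
1/(R(152, -419) + 580470) = 1/((-22 - 1*152)/(4*(1 + 152)) + 580470) = 1/((¼)*(-22 - 152)/153 + 580470) = 1/((¼)*(1/153)*(-174) + 580470) = 1/(-29/102 + 580470) = 1/(59207911/102) = 102/59207911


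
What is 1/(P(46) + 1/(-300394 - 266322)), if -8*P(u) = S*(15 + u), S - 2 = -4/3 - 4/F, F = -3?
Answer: -141679/2160605 ≈ -0.065574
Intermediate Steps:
S = 2 (S = 2 + (-4/3 - 4/(-3)) = 2 + (-4*⅓ - 4*(-⅓)) = 2 + (-4/3 + 4/3) = 2 + 0 = 2)
P(u) = -15/4 - u/4 (P(u) = -(15 + u)/4 = -(30 + 2*u)/8 = -15/4 - u/4)
1/(P(46) + 1/(-300394 - 266322)) = 1/((-15/4 - ¼*46) + 1/(-300394 - 266322)) = 1/((-15/4 - 23/2) + 1/(-566716)) = 1/(-61/4 - 1/566716) = 1/(-2160605/141679) = -141679/2160605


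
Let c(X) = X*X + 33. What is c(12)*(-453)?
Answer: -80181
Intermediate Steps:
c(X) = 33 + X² (c(X) = X² + 33 = 33 + X²)
c(12)*(-453) = (33 + 12²)*(-453) = (33 + 144)*(-453) = 177*(-453) = -80181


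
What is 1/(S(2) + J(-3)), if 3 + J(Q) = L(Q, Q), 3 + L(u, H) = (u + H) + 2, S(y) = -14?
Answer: -1/24 ≈ -0.041667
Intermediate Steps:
L(u, H) = -1 + H + u (L(u, H) = -3 + ((u + H) + 2) = -3 + ((H + u) + 2) = -3 + (2 + H + u) = -1 + H + u)
J(Q) = -4 + 2*Q (J(Q) = -3 + (-1 + Q + Q) = -3 + (-1 + 2*Q) = -4 + 2*Q)
1/(S(2) + J(-3)) = 1/(-14 + (-4 + 2*(-3))) = 1/(-14 + (-4 - 6)) = 1/(-14 - 10) = 1/(-24) = -1/24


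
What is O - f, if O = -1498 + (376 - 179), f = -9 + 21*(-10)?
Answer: -1082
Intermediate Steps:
f = -219 (f = -9 - 210 = -219)
O = -1301 (O = -1498 + 197 = -1301)
O - f = -1301 - 1*(-219) = -1301 + 219 = -1082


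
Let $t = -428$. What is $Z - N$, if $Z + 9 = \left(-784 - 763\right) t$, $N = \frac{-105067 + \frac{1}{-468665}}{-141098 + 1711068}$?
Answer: $\frac{243585876091630453}{367894995025} \approx 6.6211 \cdot 10^{5}$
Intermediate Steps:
$N = - \frac{24620612778}{367894995025}$ ($N = \frac{-105067 - \frac{1}{468665}}{1569970} = \left(- \frac{49241225556}{468665}\right) \frac{1}{1569970} = - \frac{24620612778}{367894995025} \approx -0.066923$)
$Z = 662107$ ($Z = -9 + \left(-784 - 763\right) \left(-428\right) = -9 - -662116 = -9 + 662116 = 662107$)
$Z - N = 662107 - - \frac{24620612778}{367894995025} = 662107 + \frac{24620612778}{367894995025} = \frac{243585876091630453}{367894995025}$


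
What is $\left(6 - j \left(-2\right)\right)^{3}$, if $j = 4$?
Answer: $2744$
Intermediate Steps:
$\left(6 - j \left(-2\right)\right)^{3} = \left(6 - 4 \left(-2\right)\right)^{3} = \left(6 - -8\right)^{3} = \left(6 + 8\right)^{3} = 14^{3} = 2744$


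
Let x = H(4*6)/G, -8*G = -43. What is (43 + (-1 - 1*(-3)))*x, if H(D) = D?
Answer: 8640/43 ≈ 200.93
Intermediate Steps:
G = 43/8 (G = -1/8*(-43) = 43/8 ≈ 5.3750)
x = 192/43 (x = (4*6)/(43/8) = 24*(8/43) = 192/43 ≈ 4.4651)
(43 + (-1 - 1*(-3)))*x = (43 + (-1 - 1*(-3)))*(192/43) = (43 + (-1 + 3))*(192/43) = (43 + 2)*(192/43) = 45*(192/43) = 8640/43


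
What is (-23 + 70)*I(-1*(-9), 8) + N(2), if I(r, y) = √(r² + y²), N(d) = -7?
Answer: -7 + 47*√145 ≈ 558.96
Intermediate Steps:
(-23 + 70)*I(-1*(-9), 8) + N(2) = (-23 + 70)*√((-1*(-9))² + 8²) - 7 = 47*√(9² + 64) - 7 = 47*√(81 + 64) - 7 = 47*√145 - 7 = -7 + 47*√145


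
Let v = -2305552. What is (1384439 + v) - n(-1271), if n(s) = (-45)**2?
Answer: -923138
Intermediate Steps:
n(s) = 2025
(1384439 + v) - n(-1271) = (1384439 - 2305552) - 1*2025 = -921113 - 2025 = -923138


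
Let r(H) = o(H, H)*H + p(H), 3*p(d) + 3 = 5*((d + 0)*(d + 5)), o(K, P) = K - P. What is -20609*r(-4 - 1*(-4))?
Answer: 20609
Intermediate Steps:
p(d) = -1 + 5*d*(5 + d)/3 (p(d) = -1 + (5*((d + 0)*(d + 5)))/3 = -1 + (5*(d*(5 + d)))/3 = -1 + (5*d*(5 + d))/3 = -1 + 5*d*(5 + d)/3)
r(H) = -1 + 5*H**2/3 + 25*H/3 (r(H) = (H - H)*H + (-1 + 5*H**2/3 + 25*H/3) = 0*H + (-1 + 5*H**2/3 + 25*H/3) = 0 + (-1 + 5*H**2/3 + 25*H/3) = -1 + 5*H**2/3 + 25*H/3)
-20609*r(-4 - 1*(-4)) = -20609*(-1 + 5*(-4 - 1*(-4))**2/3 + 25*(-4 - 1*(-4))/3) = -20609*(-1 + 5*(-4 + 4)**2/3 + 25*(-4 + 4)/3) = -20609*(-1 + (5/3)*0**2 + (25/3)*0) = -20609*(-1 + (5/3)*0 + 0) = -20609*(-1 + 0 + 0) = -20609*(-1) = 20609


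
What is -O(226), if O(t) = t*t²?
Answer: -11543176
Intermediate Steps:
O(t) = t³
-O(226) = -1*226³ = -1*11543176 = -11543176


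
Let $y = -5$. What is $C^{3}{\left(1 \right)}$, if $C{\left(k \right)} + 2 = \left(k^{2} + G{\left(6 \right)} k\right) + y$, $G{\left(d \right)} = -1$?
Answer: $-343$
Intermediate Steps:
$C{\left(k \right)} = -7 + k^{2} - k$ ($C{\left(k \right)} = -2 - \left(5 + k - k^{2}\right) = -7 + k^{2} - k$)
$C^{3}{\left(1 \right)} = \left(-7 + 1^{2} - 1\right)^{3} = \left(-7 + 1 - 1\right)^{3} = \left(-7\right)^{3} = -343$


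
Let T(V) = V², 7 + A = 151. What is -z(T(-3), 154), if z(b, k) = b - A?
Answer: 135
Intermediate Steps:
A = 144 (A = -7 + 151 = 144)
z(b, k) = -144 + b (z(b, k) = b - 1*144 = b - 144 = -144 + b)
-z(T(-3), 154) = -(-144 + (-3)²) = -(-144 + 9) = -1*(-135) = 135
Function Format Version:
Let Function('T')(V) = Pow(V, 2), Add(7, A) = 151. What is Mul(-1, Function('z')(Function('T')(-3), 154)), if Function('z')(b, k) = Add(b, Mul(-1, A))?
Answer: 135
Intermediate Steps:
A = 144 (A = Add(-7, 151) = 144)
Function('z')(b, k) = Add(-144, b) (Function('z')(b, k) = Add(b, Mul(-1, 144)) = Add(b, -144) = Add(-144, b))
Mul(-1, Function('z')(Function('T')(-3), 154)) = Mul(-1, Add(-144, Pow(-3, 2))) = Mul(-1, Add(-144, 9)) = Mul(-1, -135) = 135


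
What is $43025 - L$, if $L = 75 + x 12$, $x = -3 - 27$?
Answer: $43310$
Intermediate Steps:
$x = -30$ ($x = -3 - 27 = -30$)
$L = -285$ ($L = 75 - 360 = -285$)
$43025 - L = 43025 - -285 = 43025 + 285 = 43310$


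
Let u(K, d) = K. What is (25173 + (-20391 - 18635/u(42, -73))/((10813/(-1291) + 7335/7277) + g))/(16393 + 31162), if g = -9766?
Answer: 97083158877611947/183386909764056180 ≈ 0.52939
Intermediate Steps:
(25173 + (-20391 - 18635/u(42, -73))/((10813/(-1291) + 7335/7277) + g))/(16393 + 31162) = (25173 + (-20391 - 18635/42)/((10813/(-1291) + 7335/7277) - 9766))/(16393 + 31162) = (25173 + (-20391 - 18635*1/42)/((10813*(-1/1291) + 7335*(1/7277)) - 9766))/47555 = (25173 + (-20391 - 18635/42)/((-10813/1291 + 7335/7277) - 9766))*(1/47555) = (25173 - 875057/(42*(-69216716/9394607 - 9766)))*(1/47555) = (25173 - 875057/(42*(-91816948678/9394607)))*(1/47555) = (25173 - 875057/42*(-9394607/91816948678))*(1/47555) = (25173 + 8220816617599/3856311844476)*(1/47555) = (97083158877611947/3856311844476)*(1/47555) = 97083158877611947/183386909764056180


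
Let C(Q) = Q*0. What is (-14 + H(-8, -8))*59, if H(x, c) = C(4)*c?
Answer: -826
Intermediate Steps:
C(Q) = 0
H(x, c) = 0 (H(x, c) = 0*c = 0)
(-14 + H(-8, -8))*59 = (-14 + 0)*59 = -14*59 = -826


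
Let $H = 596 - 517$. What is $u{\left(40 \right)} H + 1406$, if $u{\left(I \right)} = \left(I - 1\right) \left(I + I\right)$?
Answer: $247886$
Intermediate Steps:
$H = 79$ ($H = 596 - 517 = 79$)
$u{\left(I \right)} = 2 I \left(-1 + I\right)$ ($u{\left(I \right)} = \left(-1 + I\right) 2 I = 2 I \left(-1 + I\right)$)
$u{\left(40 \right)} H + 1406 = 2 \cdot 40 \left(-1 + 40\right) 79 + 1406 = 2 \cdot 40 \cdot 39 \cdot 79 + 1406 = 3120 \cdot 79 + 1406 = 246480 + 1406 = 247886$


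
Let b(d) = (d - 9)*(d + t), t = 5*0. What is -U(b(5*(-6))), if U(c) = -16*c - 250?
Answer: 18970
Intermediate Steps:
t = 0
b(d) = d*(-9 + d) (b(d) = (d - 9)*(d + 0) = (-9 + d)*d = d*(-9 + d))
U(c) = -250 - 16*c
-U(b(5*(-6))) = -(-250 - 16*5*(-6)*(-9 + 5*(-6))) = -(-250 - (-480)*(-9 - 30)) = -(-250 - (-480)*(-39)) = -(-250 - 16*1170) = -(-250 - 18720) = -1*(-18970) = 18970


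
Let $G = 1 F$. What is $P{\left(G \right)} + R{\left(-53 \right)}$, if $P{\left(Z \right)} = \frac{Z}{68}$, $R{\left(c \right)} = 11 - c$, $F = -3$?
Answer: $\frac{4349}{68} \approx 63.956$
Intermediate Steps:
$G = -3$ ($G = 1 \left(-3\right) = -3$)
$P{\left(Z \right)} = \frac{Z}{68}$ ($P{\left(Z \right)} = Z \frac{1}{68} = \frac{Z}{68}$)
$P{\left(G \right)} + R{\left(-53 \right)} = \frac{1}{68} \left(-3\right) + \left(11 - -53\right) = - \frac{3}{68} + \left(11 + 53\right) = - \frac{3}{68} + 64 = \frac{4349}{68}$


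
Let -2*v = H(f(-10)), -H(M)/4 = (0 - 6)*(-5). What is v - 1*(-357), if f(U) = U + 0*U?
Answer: 417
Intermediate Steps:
f(U) = U (f(U) = U + 0 = U)
H(M) = -120 (H(M) = -4*(0 - 6)*(-5) = -(-24)*(-5) = -4*30 = -120)
v = 60 (v = -1/2*(-120) = 60)
v - 1*(-357) = 60 - 1*(-357) = 60 + 357 = 417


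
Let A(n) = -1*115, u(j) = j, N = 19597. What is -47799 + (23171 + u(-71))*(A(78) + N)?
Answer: 449986401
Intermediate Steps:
A(n) = -115
-47799 + (23171 + u(-71))*(A(78) + N) = -47799 + (23171 - 71)*(-115 + 19597) = -47799 + 23100*19482 = -47799 + 450034200 = 449986401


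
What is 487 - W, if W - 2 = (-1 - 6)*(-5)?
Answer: 450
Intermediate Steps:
W = 37 (W = 2 + (-1 - 6)*(-5) = 2 - 7*(-5) = 2 + 35 = 37)
487 - W = 487 - 1*37 = 487 - 37 = 450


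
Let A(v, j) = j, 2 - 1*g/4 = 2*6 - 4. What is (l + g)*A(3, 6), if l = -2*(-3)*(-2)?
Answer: -216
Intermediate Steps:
g = -24 (g = 8 - 4*(2*6 - 4) = 8 - 4*(12 - 4) = 8 - 4*8 = 8 - 32 = -24)
l = -12 (l = 6*(-2) = -12)
(l + g)*A(3, 6) = (-12 - 24)*6 = -36*6 = -216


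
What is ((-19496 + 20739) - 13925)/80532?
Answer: -6341/40266 ≈ -0.15748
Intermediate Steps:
((-19496 + 20739) - 13925)/80532 = (1243 - 13925)*(1/80532) = -12682*1/80532 = -6341/40266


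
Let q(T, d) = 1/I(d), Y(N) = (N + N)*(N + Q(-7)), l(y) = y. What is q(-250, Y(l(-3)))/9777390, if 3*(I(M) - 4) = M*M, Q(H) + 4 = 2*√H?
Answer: I/(156438240*(16*I + 21*√7)) ≈ 3.0594e-11 + 1.0624e-10*I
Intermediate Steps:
Q(H) = -4 + 2*√H
I(M) = 4 + M²/3 (I(M) = 4 + (M*M)/3 = 4 + M²/3)
Y(N) = 2*N*(-4 + N + 2*I*√7) (Y(N) = (N + N)*(N + (-4 + 2*√(-7))) = (2*N)*(N + (-4 + 2*(I*√7))) = (2*N)*(N + (-4 + 2*I*√7)) = (2*N)*(-4 + N + 2*I*√7) = 2*N*(-4 + N + 2*I*√7))
q(T, d) = 1/(4 + d²/3)
q(-250, Y(l(-3)))/9777390 = (3/(12 + (2*(-3)*(-4 - 3 + 2*I*√7))²))/9777390 = (3/(12 + (2*(-3)*(-7 + 2*I*√7))²))*(1/9777390) = (3/(12 + (42 - 12*I*√7)²))*(1/9777390) = 1/(3259130*(12 + (42 - 12*I*√7)²))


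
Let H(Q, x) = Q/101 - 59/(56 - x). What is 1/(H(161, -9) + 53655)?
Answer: 6565/352249581 ≈ 1.8637e-5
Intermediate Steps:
H(Q, x) = -59/(56 - x) + Q/101 (H(Q, x) = Q*(1/101) - 59/(56 - x) = Q/101 - 59/(56 - x) = -59/(56 - x) + Q/101)
1/(H(161, -9) + 53655) = 1/((5959 - 56*161 + 161*(-9))/(101*(-56 - 9)) + 53655) = 1/((1/101)*(5959 - 9016 - 1449)/(-65) + 53655) = 1/((1/101)*(-1/65)*(-4506) + 53655) = 1/(4506/6565 + 53655) = 1/(352249581/6565) = 6565/352249581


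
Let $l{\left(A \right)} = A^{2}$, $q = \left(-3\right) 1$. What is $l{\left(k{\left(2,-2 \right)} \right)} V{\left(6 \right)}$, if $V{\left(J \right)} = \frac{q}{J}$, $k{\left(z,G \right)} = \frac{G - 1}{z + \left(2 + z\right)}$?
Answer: $- \frac{1}{8} \approx -0.125$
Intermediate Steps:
$q = -3$
$k{\left(z,G \right)} = \frac{-1 + G}{2 + 2 z}$
$V{\left(J \right)} = - \frac{3}{J}$
$l{\left(k{\left(2,-2 \right)} \right)} V{\left(6 \right)} = \left(\frac{-1 - 2}{2 \left(1 + 2\right)}\right)^{2} \left(- \frac{3}{6}\right) = \left(\frac{1}{2} \cdot \frac{1}{3} \left(-3\right)\right)^{2} \left(\left(-3\right) \frac{1}{6}\right) = \left(\frac{1}{2} \cdot \frac{1}{3} \left(-3\right)\right)^{2} \left(- \frac{1}{2}\right) = \left(- \frac{1}{2}\right)^{2} \left(- \frac{1}{2}\right) = \frac{1}{4} \left(- \frac{1}{2}\right) = - \frac{1}{8}$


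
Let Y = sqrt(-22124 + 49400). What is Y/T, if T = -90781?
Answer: -2*sqrt(6819)/90781 ≈ -0.0018193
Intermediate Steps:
Y = 2*sqrt(6819) (Y = sqrt(27276) = 2*sqrt(6819) ≈ 165.15)
Y/T = (2*sqrt(6819))/(-90781) = (2*sqrt(6819))*(-1/90781) = -2*sqrt(6819)/90781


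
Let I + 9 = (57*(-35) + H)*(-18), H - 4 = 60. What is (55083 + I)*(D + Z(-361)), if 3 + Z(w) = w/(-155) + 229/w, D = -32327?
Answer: -8552622571872/2945 ≈ -2.9041e+9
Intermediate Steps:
H = 64 (H = 4 + 60 = 64)
Z(w) = -3 + 229/w - w/155 (Z(w) = -3 + (w/(-155) + 229/w) = -3 + (w*(-1/155) + 229/w) = -3 + (-w/155 + 229/w) = -3 + (229/w - w/155) = -3 + 229/w - w/155)
I = 34749 (I = -9 + (57*(-35) + 64)*(-18) = -9 + (-1995 + 64)*(-18) = -9 - 1931*(-18) = -9 + 34758 = 34749)
(55083 + I)*(D + Z(-361)) = (55083 + 34749)*(-32327 + (-3 + 229/(-361) - 1/155*(-361))) = 89832*(-32327 + (-3 + 229*(-1/361) + 361/155)) = 89832*(-32327 + (-3 - 229/361 + 361/155)) = 89832*(-32327 - 73039/55955) = 89832*(-1808930324/55955) = -8552622571872/2945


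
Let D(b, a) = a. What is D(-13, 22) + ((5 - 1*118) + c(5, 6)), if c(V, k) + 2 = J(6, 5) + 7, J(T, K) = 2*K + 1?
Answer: -75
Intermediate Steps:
J(T, K) = 1 + 2*K
c(V, k) = 16 (c(V, k) = -2 + ((1 + 2*5) + 7) = -2 + ((1 + 10) + 7) = -2 + (11 + 7) = -2 + 18 = 16)
D(-13, 22) + ((5 - 1*118) + c(5, 6)) = 22 + ((5 - 1*118) + 16) = 22 + ((5 - 118) + 16) = 22 + (-113 + 16) = 22 - 97 = -75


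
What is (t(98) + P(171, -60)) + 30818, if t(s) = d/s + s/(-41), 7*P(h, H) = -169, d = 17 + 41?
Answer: 61861246/2009 ≈ 30792.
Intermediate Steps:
d = 58
P(h, H) = -169/7 (P(h, H) = (1/7)*(-169) = -169/7)
t(s) = 58/s - s/41 (t(s) = 58/s + s/(-41) = 58/s + s*(-1/41) = 58/s - s/41)
(t(98) + P(171, -60)) + 30818 = ((58/98 - 1/41*98) - 169/7) + 30818 = ((58*(1/98) - 98/41) - 169/7) + 30818 = ((29/49 - 98/41) - 169/7) + 30818 = (-3613/2009 - 169/7) + 30818 = -52116/2009 + 30818 = 61861246/2009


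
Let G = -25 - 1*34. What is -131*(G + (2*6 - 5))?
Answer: 6812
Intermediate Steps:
G = -59 (G = -25 - 34 = -59)
-131*(G + (2*6 - 5)) = -131*(-59 + (2*6 - 5)) = -131*(-59 + (12 - 5)) = -131*(-59 + 7) = -131*(-52) = 6812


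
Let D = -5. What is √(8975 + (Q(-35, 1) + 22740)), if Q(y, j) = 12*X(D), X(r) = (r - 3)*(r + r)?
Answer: 5*√1307 ≈ 180.76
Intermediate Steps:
X(r) = 2*r*(-3 + r) (X(r) = (-3 + r)*(2*r) = 2*r*(-3 + r))
Q(y, j) = 960 (Q(y, j) = 12*(2*(-5)*(-3 - 5)) = 12*(2*(-5)*(-8)) = 12*80 = 960)
√(8975 + (Q(-35, 1) + 22740)) = √(8975 + (960 + 22740)) = √(8975 + 23700) = √32675 = 5*√1307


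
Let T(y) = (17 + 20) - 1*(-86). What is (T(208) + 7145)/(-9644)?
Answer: -1817/2411 ≈ -0.75363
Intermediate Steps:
T(y) = 123 (T(y) = 37 + 86 = 123)
(T(208) + 7145)/(-9644) = (123 + 7145)/(-9644) = 7268*(-1/9644) = -1817/2411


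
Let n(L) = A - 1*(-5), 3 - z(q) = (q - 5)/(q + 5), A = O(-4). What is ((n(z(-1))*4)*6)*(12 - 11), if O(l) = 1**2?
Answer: 144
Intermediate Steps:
O(l) = 1
A = 1
z(q) = 3 - (-5 + q)/(5 + q) (z(q) = 3 - (q - 5)/(q + 5) = 3 - (-5 + q)/(5 + q))
n(L) = 6 (n(L) = 1 - 1*(-5) = 1 + 5 = 6)
((n(z(-1))*4)*6)*(12 - 11) = ((6*4)*6)*(12 - 11) = (24*6)*1 = 144*1 = 144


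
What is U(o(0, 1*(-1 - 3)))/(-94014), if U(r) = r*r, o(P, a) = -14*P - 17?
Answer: -289/94014 ≈ -0.0030740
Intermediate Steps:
o(P, a) = -17 - 14*P
U(r) = r²
U(o(0, 1*(-1 - 3)))/(-94014) = (-17 - 14*0)²/(-94014) = (-17 + 0)²*(-1/94014) = (-17)²*(-1/94014) = 289*(-1/94014) = -289/94014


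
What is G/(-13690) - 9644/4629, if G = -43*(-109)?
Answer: -153722483/63371010 ≈ -2.4258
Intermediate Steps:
G = 4687
G/(-13690) - 9644/4629 = 4687/(-13690) - 9644/4629 = 4687*(-1/13690) - 9644*1/4629 = -4687/13690 - 9644/4629 = -153722483/63371010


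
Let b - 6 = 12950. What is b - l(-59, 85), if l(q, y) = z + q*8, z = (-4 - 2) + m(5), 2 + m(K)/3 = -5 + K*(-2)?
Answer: 13485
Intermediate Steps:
m(K) = -21 - 6*K (m(K) = -6 + 3*(-5 + K*(-2)) = -6 + 3*(-5 - 2*K) = -6 + (-15 - 6*K) = -21 - 6*K)
z = -57 (z = (-4 - 2) + (-21 - 6*5) = -6 + (-21 - 30) = -6 - 51 = -57)
l(q, y) = -57 + 8*q (l(q, y) = -57 + q*8 = -57 + 8*q)
b = 12956 (b = 6 + 12950 = 12956)
b - l(-59, 85) = 12956 - (-57 + 8*(-59)) = 12956 - (-57 - 472) = 12956 - 1*(-529) = 12956 + 529 = 13485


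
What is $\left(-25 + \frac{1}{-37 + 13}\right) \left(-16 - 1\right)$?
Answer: $\frac{10217}{24} \approx 425.71$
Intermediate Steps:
$\left(-25 + \frac{1}{-37 + 13}\right) \left(-16 - 1\right) = \left(-25 + \frac{1}{-24}\right) \left(-17\right) = \left(-25 - \frac{1}{24}\right) \left(-17\right) = \left(- \frac{601}{24}\right) \left(-17\right) = \frac{10217}{24}$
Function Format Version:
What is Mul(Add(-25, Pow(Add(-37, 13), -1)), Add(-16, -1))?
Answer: Rational(10217, 24) ≈ 425.71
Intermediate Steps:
Mul(Add(-25, Pow(Add(-37, 13), -1)), Add(-16, -1)) = Mul(Add(-25, Pow(-24, -1)), -17) = Mul(Add(-25, Rational(-1, 24)), -17) = Mul(Rational(-601, 24), -17) = Rational(10217, 24)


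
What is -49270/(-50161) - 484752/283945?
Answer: -10325674922/14242965145 ≈ -0.72497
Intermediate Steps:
-49270/(-50161) - 484752/283945 = -49270*(-1/50161) - 484752*1/283945 = 49270/50161 - 484752/283945 = -10325674922/14242965145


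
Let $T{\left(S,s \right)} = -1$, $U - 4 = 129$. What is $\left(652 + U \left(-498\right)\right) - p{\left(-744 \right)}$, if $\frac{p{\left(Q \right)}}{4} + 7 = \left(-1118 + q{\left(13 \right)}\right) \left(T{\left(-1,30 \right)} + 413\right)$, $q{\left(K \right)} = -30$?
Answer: $1826350$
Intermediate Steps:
$U = 133$ ($U = 4 + 129 = 133$)
$p{\left(Q \right)} = -1891932$ ($p{\left(Q \right)} = -28 + 4 \left(-1118 - 30\right) \left(-1 + 413\right) = -28 + 4 \left(\left(-1148\right) 412\right) = -28 + 4 \left(-472976\right) = -28 - 1891904 = -1891932$)
$\left(652 + U \left(-498\right)\right) - p{\left(-744 \right)} = \left(652 + 133 \left(-498\right)\right) - -1891932 = \left(652 - 66234\right) + 1891932 = -65582 + 1891932 = 1826350$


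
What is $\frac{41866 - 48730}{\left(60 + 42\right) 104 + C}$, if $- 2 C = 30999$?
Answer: $\frac{4576}{3261} \approx 1.4032$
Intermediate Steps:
$C = - \frac{30999}{2}$ ($C = \left(- \frac{1}{2}\right) 30999 = - \frac{30999}{2} \approx -15500.0$)
$\frac{41866 - 48730}{\left(60 + 42\right) 104 + C} = \frac{41866 - 48730}{\left(60 + 42\right) 104 - \frac{30999}{2}} = - \frac{6864}{102 \cdot 104 - \frac{30999}{2}} = - \frac{6864}{10608 - \frac{30999}{2}} = - \frac{6864}{- \frac{9783}{2}} = \left(-6864\right) \left(- \frac{2}{9783}\right) = \frac{4576}{3261}$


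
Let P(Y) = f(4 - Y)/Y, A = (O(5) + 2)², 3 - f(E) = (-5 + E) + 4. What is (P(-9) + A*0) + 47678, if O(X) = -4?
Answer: 47679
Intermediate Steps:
f(E) = 4 - E (f(E) = 3 - ((-5 + E) + 4) = 3 - (-1 + E) = 3 + (1 - E) = 4 - E)
A = 4 (A = (-4 + 2)² = (-2)² = 4)
P(Y) = 1 (P(Y) = (4 - (4 - Y))/Y = (4 + (-4 + Y))/Y = Y/Y = 1)
(P(-9) + A*0) + 47678 = (1 + 4*0) + 47678 = (1 + 0) + 47678 = 1 + 47678 = 47679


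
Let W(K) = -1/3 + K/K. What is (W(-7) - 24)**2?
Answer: 4900/9 ≈ 544.44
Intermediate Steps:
W(K) = 2/3 (W(K) = -1*1/3 + 1 = -1/3 + 1 = 2/3)
(W(-7) - 24)**2 = (2/3 - 24)**2 = (-70/3)**2 = 4900/9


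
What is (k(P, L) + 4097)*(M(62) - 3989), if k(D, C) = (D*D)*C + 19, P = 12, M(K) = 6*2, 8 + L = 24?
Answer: -25532340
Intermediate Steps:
L = 16 (L = -8 + 24 = 16)
M(K) = 12
k(D, C) = 19 + C*D² (k(D, C) = D²*C + 19 = C*D² + 19 = 19 + C*D²)
(k(P, L) + 4097)*(M(62) - 3989) = ((19 + 16*12²) + 4097)*(12 - 3989) = ((19 + 16*144) + 4097)*(-3977) = ((19 + 2304) + 4097)*(-3977) = (2323 + 4097)*(-3977) = 6420*(-3977) = -25532340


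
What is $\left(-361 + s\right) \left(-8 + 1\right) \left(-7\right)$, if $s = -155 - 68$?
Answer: $-28616$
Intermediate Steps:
$s = -223$ ($s = -155 - 68 = -223$)
$\left(-361 + s\right) \left(-8 + 1\right) \left(-7\right) = \left(-361 - 223\right) \left(-8 + 1\right) \left(-7\right) = - 584 \left(\left(-7\right) \left(-7\right)\right) = \left(-584\right) 49 = -28616$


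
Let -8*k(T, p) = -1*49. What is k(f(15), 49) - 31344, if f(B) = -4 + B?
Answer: -250703/8 ≈ -31338.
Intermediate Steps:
k(T, p) = 49/8 (k(T, p) = -(-1)*49/8 = -⅛*(-49) = 49/8)
k(f(15), 49) - 31344 = 49/8 - 31344 = -250703/8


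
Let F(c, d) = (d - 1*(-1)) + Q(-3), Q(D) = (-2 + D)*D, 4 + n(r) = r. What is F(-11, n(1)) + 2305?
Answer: 2318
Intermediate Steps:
n(r) = -4 + r
Q(D) = D*(-2 + D)
F(c, d) = 16 + d (F(c, d) = (d - 1*(-1)) - 3*(-2 - 3) = (d + 1) - 3*(-5) = (1 + d) + 15 = 16 + d)
F(-11, n(1)) + 2305 = (16 + (-4 + 1)) + 2305 = (16 - 3) + 2305 = 13 + 2305 = 2318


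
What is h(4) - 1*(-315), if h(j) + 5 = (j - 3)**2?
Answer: 311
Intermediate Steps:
h(j) = -5 + (-3 + j)**2 (h(j) = -5 + (j - 3)**2 = -5 + (-3 + j)**2)
h(4) - 1*(-315) = (-5 + (-3 + 4)**2) - 1*(-315) = (-5 + 1**2) + 315 = (-5 + 1) + 315 = -4 + 315 = 311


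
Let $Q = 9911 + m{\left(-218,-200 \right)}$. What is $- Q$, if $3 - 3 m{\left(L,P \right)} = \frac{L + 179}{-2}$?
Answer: $- \frac{19811}{2} \approx -9905.5$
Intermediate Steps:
$m{\left(L,P \right)} = \frac{185}{6} + \frac{L}{6}$ ($m{\left(L,P \right)} = 1 - \frac{\left(L + 179\right) \frac{1}{-2}}{3} = 1 - \frac{\left(179 + L\right) \left(- \frac{1}{2}\right)}{3} = 1 - \frac{- \frac{179}{2} - \frac{L}{2}}{3} = 1 + \left(\frac{179}{6} + \frac{L}{6}\right) = \frac{185}{6} + \frac{L}{6}$)
$Q = \frac{19811}{2}$ ($Q = 9911 + \left(\frac{185}{6} + \frac{1}{6} \left(-218\right)\right) = 9911 + \left(\frac{185}{6} - \frac{109}{3}\right) = 9911 - \frac{11}{2} = \frac{19811}{2} \approx 9905.5$)
$- Q = \left(-1\right) \frac{19811}{2} = - \frac{19811}{2}$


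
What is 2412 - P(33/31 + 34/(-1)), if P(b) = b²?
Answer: 1275491/961 ≈ 1327.3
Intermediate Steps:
2412 - P(33/31 + 34/(-1)) = 2412 - (33/31 + 34/(-1))² = 2412 - (33*(1/31) + 34*(-1))² = 2412 - (33/31 - 34)² = 2412 - (-1021/31)² = 2412 - 1*1042441/961 = 2412 - 1042441/961 = 1275491/961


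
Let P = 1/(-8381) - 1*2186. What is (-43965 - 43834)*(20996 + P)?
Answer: -13841214623591/8381 ≈ -1.6515e+9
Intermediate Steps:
P = -18320867/8381 (P = -1/8381 - 2186 = -18320867/8381 ≈ -2186.0)
(-43965 - 43834)*(20996 + P) = (-43965 - 43834)*(20996 - 18320867/8381) = -87799*157646609/8381 = -13841214623591/8381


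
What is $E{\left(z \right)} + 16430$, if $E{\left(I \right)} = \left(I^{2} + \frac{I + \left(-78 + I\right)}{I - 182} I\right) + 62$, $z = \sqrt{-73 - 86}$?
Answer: $\frac{543656713}{33283} + \frac{14514 i \sqrt{159}}{33283} \approx 16334.0 + 5.4987 i$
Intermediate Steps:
$z = i \sqrt{159}$ ($z = \sqrt{-159} = i \sqrt{159} \approx 12.61 i$)
$E{\left(I \right)} = 62 + I^{2} + \frac{I \left(-78 + 2 I\right)}{-182 + I}$ ($E{\left(I \right)} = \left(I^{2} + \frac{-78 + 2 I}{-182 + I} I\right) + 62 = \left(I^{2} + \frac{I \left(-78 + 2 I\right)}{-182 + I}\right) + 62 = 62 + I^{2} + \frac{I \left(-78 + 2 I\right)}{-182 + I}$)
$E{\left(z \right)} + 16430 = \frac{-11284 + \left(i \sqrt{159}\right)^{3} - 180 \left(i \sqrt{159}\right)^{2} - 16 i \sqrt{159}}{-182 + i \sqrt{159}} + 16430 = \frac{-11284 - 159 i \sqrt{159} - -28620 - 16 i \sqrt{159}}{-182 + i \sqrt{159}} + 16430 = \frac{-11284 - 159 i \sqrt{159} + 28620 - 16 i \sqrt{159}}{-182 + i \sqrt{159}} + 16430 = \frac{17336 - 175 i \sqrt{159}}{-182 + i \sqrt{159}} + 16430 = 16430 + \frac{17336 - 175 i \sqrt{159}}{-182 + i \sqrt{159}}$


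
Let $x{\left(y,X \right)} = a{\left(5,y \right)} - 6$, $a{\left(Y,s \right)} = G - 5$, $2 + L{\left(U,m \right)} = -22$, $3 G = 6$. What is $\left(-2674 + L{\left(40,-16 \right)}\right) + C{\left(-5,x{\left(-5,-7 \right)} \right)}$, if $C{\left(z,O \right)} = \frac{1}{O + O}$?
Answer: $- \frac{48565}{18} \approx -2698.1$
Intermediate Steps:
$G = 2$ ($G = \frac{1}{3} \cdot 6 = 2$)
$L{\left(U,m \right)} = -24$ ($L{\left(U,m \right)} = -2 - 22 = -24$)
$a{\left(Y,s \right)} = -3$ ($a{\left(Y,s \right)} = 2 - 5 = -3$)
$x{\left(y,X \right)} = -9$ ($x{\left(y,X \right)} = -3 - 6 = -9$)
$C{\left(z,O \right)} = \frac{1}{2 O}$
$\left(-2674 + L{\left(40,-16 \right)}\right) + C{\left(-5,x{\left(-5,-7 \right)} \right)} = \left(-2674 - 24\right) + \frac{1}{2 \left(-9\right)} = -2698 + \frac{1}{2} \left(- \frac{1}{9}\right) = -2698 - \frac{1}{18} = - \frac{48565}{18}$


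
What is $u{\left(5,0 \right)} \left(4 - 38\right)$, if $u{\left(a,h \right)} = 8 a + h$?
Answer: $-1360$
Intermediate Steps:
$u{\left(a,h \right)} = h + 8 a$
$u{\left(5,0 \right)} \left(4 - 38\right) = \left(0 + 8 \cdot 5\right) \left(4 - 38\right) = \left(0 + 40\right) \left(-34\right) = 40 \left(-34\right) = -1360$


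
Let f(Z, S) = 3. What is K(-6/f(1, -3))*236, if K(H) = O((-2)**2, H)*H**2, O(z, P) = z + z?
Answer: 7552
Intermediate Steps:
O(z, P) = 2*z
K(H) = 8*H**2 (K(H) = (2*(-2)**2)*H**2 = (2*4)*H**2 = 8*H**2)
K(-6/f(1, -3))*236 = (8*(-6/3)**2)*236 = (8*(-6*1/3)**2)*236 = (8*(-2)**2)*236 = (8*4)*236 = 32*236 = 7552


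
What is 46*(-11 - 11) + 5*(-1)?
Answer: -1017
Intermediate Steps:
46*(-11 - 11) + 5*(-1) = 46*(-22) - 5 = -1012 - 5 = -1017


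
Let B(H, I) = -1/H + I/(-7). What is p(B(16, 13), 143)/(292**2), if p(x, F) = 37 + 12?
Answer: 49/85264 ≈ 0.00057469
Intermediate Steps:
B(H, I) = -1/H - I/7 (B(H, I) = -1/H + I*(-1/7) = -1/H - I/7)
p(x, F) = 49
p(B(16, 13), 143)/(292**2) = 49/(292**2) = 49/85264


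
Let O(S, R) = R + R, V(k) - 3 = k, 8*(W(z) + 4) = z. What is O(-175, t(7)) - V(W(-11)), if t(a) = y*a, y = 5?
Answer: 579/8 ≈ 72.375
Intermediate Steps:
W(z) = -4 + z/8
t(a) = 5*a
V(k) = 3 + k
O(S, R) = 2*R
O(-175, t(7)) - V(W(-11)) = 2*(5*7) - (3 + (-4 + (⅛)*(-11))) = 2*35 - (3 + (-4 - 11/8)) = 70 - (3 - 43/8) = 70 - 1*(-19/8) = 70 + 19/8 = 579/8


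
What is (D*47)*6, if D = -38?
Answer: -10716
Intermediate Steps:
(D*47)*6 = -38*47*6 = -1786*6 = -10716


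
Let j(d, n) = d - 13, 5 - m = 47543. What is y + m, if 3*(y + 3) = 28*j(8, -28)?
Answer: -142763/3 ≈ -47588.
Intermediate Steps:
m = -47538 (m = 5 - 1*47543 = 5 - 47543 = -47538)
j(d, n) = -13 + d
y = -149/3 (y = -3 + (28*(-13 + 8))/3 = -3 + (28*(-5))/3 = -3 + (⅓)*(-140) = -3 - 140/3 = -149/3 ≈ -49.667)
y + m = -149/3 - 47538 = -142763/3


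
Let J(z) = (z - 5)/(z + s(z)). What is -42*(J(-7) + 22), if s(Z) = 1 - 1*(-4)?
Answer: -1176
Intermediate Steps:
s(Z) = 5 (s(Z) = 1 + 4 = 5)
J(z) = (-5 + z)/(5 + z) (J(z) = (z - 5)/(z + 5) = (-5 + z)/(5 + z))
-42*(J(-7) + 22) = -42*((-5 - 7)/(5 - 7) + 22) = -42*(-12/(-2) + 22) = -42*(-½*(-12) + 22) = -42*(6 + 22) = -42*28 = -1176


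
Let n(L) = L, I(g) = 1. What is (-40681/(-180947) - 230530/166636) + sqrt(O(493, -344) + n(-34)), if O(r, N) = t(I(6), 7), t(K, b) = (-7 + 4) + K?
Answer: -17467396397/15076142146 + 6*I ≈ -1.1586 + 6.0*I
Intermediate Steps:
t(K, b) = -3 + K
O(r, N) = -2 (O(r, N) = -3 + 1 = -2)
(-40681/(-180947) - 230530/166636) + sqrt(O(493, -344) + n(-34)) = (-40681/(-180947) - 230530/166636) + sqrt(-2 - 34) = (-40681*(-1/180947) - 230530*1/166636) + sqrt(-36) = (40681/180947 - 115265/83318) + 6*I = -17467396397/15076142146 + 6*I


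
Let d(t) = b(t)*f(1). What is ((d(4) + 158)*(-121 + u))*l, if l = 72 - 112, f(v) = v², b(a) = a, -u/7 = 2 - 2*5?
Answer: 421200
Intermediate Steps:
u = 56 (u = -7*(2 - 2*5) = -7*(2 - 10) = -7*(-8) = 56)
d(t) = t (d(t) = t*1² = t*1 = t)
l = -40
((d(4) + 158)*(-121 + u))*l = ((4 + 158)*(-121 + 56))*(-40) = (162*(-65))*(-40) = -10530*(-40) = 421200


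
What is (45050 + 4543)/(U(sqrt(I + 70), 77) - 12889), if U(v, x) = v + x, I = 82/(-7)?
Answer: -1111924653/287257750 - 49593*sqrt(714)/574515500 ≈ -3.8731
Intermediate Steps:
I = -82/7 (I = 82*(-1/7) = -82/7 ≈ -11.714)
(45050 + 4543)/(U(sqrt(I + 70), 77) - 12889) = (45050 + 4543)/((sqrt(-82/7 + 70) + 77) - 12889) = 49593/((sqrt(408/7) + 77) - 12889) = 49593/((2*sqrt(714)/7 + 77) - 12889) = 49593/((77 + 2*sqrt(714)/7) - 12889) = 49593/(-12812 + 2*sqrt(714)/7)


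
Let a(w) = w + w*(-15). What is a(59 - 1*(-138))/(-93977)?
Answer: 2758/93977 ≈ 0.029348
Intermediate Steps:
a(w) = -14*w (a(w) = w - 15*w = -14*w)
a(59 - 1*(-138))/(-93977) = -14*(59 - 1*(-138))/(-93977) = -14*(59 + 138)*(-1/93977) = -14*197*(-1/93977) = -2758*(-1/93977) = 2758/93977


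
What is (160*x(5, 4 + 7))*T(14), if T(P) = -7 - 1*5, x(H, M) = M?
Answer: -21120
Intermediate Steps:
T(P) = -12 (T(P) = -7 - 5 = -12)
(160*x(5, 4 + 7))*T(14) = (160*(4 + 7))*(-12) = (160*11)*(-12) = 1760*(-12) = -21120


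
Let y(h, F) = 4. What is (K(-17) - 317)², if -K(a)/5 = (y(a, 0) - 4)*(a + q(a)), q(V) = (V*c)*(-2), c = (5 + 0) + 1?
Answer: 100489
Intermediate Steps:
c = 6 (c = 5 + 1 = 6)
q(V) = -12*V (q(V) = (V*6)*(-2) = (6*V)*(-2) = -12*V)
K(a) = 0 (K(a) = -5*(4 - 4)*(a - 12*a) = -0*(-11*a) = -5*0 = 0)
(K(-17) - 317)² = (0 - 317)² = (-317)² = 100489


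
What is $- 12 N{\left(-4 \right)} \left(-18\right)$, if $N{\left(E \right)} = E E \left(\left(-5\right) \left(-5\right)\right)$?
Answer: $86400$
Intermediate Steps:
$N{\left(E \right)} = 25 E^{2}$ ($N{\left(E \right)} = E^{2} \cdot 25 = 25 E^{2}$)
$- 12 N{\left(-4 \right)} \left(-18\right) = - 12 \cdot 25 \left(-4\right)^{2} \left(-18\right) = - 12 \cdot 25 \cdot 16 \left(-18\right) = \left(-12\right) 400 \left(-18\right) = \left(-4800\right) \left(-18\right) = 86400$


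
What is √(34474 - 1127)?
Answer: √33347 ≈ 182.61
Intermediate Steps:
√(34474 - 1127) = √33347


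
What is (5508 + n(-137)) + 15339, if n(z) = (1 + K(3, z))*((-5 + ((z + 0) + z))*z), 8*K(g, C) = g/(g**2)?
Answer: 485301/8 ≈ 60663.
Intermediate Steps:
K(g, C) = 1/(8*g) (K(g, C) = (g/(g**2))/8 = (g/g**2)/8 = 1/(8*g))
n(z) = 25*z*(-5 + 2*z)/24 (n(z) = (1 + (1/8)/3)*((-5 + ((z + 0) + z))*z) = (1 + (1/8)*(1/3))*((-5 + (z + z))*z) = (1 + 1/24)*((-5 + 2*z)*z) = 25*(z*(-5 + 2*z))/24 = 25*z*(-5 + 2*z)/24)
(5508 + n(-137)) + 15339 = (5508 + (25/24)*(-137)*(-5 + 2*(-137))) + 15339 = (5508 + (25/24)*(-137)*(-5 - 274)) + 15339 = (5508 + (25/24)*(-137)*(-279)) + 15339 = (5508 + 318525/8) + 15339 = 362589/8 + 15339 = 485301/8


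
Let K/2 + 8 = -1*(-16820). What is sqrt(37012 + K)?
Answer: 2*sqrt(17659) ≈ 265.77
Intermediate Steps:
K = 33624 (K = -16 + 2*(-1*(-16820)) = -16 + 2*16820 = -16 + 33640 = 33624)
sqrt(37012 + K) = sqrt(37012 + 33624) = sqrt(70636) = 2*sqrt(17659)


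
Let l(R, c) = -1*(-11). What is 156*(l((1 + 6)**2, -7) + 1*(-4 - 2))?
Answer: 780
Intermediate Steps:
l(R, c) = 11
156*(l((1 + 6)**2, -7) + 1*(-4 - 2)) = 156*(11 + 1*(-4 - 2)) = 156*(11 + 1*(-6)) = 156*(11 - 6) = 156*5 = 780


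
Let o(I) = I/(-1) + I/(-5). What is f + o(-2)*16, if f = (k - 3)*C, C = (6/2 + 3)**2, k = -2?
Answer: -708/5 ≈ -141.60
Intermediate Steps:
C = 36 (C = (6*(1/2) + 3)**2 = (3 + 3)**2 = 6**2 = 36)
o(I) = -6*I/5 (o(I) = I*(-1) + I*(-1/5) = -I - I/5 = -6*I/5)
f = -180 (f = (-2 - 3)*36 = -5*36 = -180)
f + o(-2)*16 = -180 - 6/5*(-2)*16 = -180 + (12/5)*16 = -180 + 192/5 = -708/5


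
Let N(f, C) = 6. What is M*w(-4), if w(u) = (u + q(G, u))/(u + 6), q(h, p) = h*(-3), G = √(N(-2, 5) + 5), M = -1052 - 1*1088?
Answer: 4280 + 3210*√11 ≈ 14926.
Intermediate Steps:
M = -2140 (M = -1052 - 1088 = -2140)
G = √11 (G = √(6 + 5) = √11 ≈ 3.3166)
q(h, p) = -3*h
w(u) = (u - 3*√11)/(6 + u) (w(u) = (u - 3*√11)/(u + 6) = (u - 3*√11)/(6 + u))
M*w(-4) = -2140*(-4 - 3*√11)/(6 - 4) = -2140*(-4 - 3*√11)/2 = -1070*(-4 - 3*√11) = -2140*(-2 - 3*√11/2) = 4280 + 3210*√11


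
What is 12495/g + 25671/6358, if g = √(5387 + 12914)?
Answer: 25671/6358 + 12495*√18301/18301 ≈ 96.401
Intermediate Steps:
g = √18301 ≈ 135.28
12495/g + 25671/6358 = 12495/(√18301) + 25671/6358 = 12495*(√18301/18301) + 25671*(1/6358) = 12495*√18301/18301 + 25671/6358 = 25671/6358 + 12495*√18301/18301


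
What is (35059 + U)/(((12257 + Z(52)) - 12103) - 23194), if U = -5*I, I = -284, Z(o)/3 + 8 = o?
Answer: -36479/22908 ≈ -1.5924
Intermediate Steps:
Z(o) = -24 + 3*o
U = 1420 (U = -5*(-284) = 1420)
(35059 + U)/(((12257 + Z(52)) - 12103) - 23194) = (35059 + 1420)/(((12257 + (-24 + 3*52)) - 12103) - 23194) = 36479/(((12257 + (-24 + 156)) - 12103) - 23194) = 36479/(((12257 + 132) - 12103) - 23194) = 36479/((12389 - 12103) - 23194) = 36479/(286 - 23194) = 36479/(-22908) = 36479*(-1/22908) = -36479/22908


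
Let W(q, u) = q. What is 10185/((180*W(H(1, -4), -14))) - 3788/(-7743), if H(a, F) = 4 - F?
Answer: 1873715/247776 ≈ 7.5621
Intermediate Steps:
10185/((180*W(H(1, -4), -14))) - 3788/(-7743) = 10185/((180*(4 - 1*(-4)))) - 3788/(-7743) = 10185/((180*(4 + 4))) - 3788*(-1/7743) = 10185/((180*8)) + 3788/7743 = 10185/1440 + 3788/7743 = 10185*(1/1440) + 3788/7743 = 679/96 + 3788/7743 = 1873715/247776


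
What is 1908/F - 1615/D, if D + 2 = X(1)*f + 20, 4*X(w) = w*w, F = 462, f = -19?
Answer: -480566/4081 ≈ -117.76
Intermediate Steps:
X(w) = w²/4 (X(w) = (w*w)/4 = w²/4)
D = 53/4 (D = -2 + (((¼)*1²)*(-19) + 20) = -2 + (((¼)*1)*(-19) + 20) = -2 + ((¼)*(-19) + 20) = -2 + (-19/4 + 20) = -2 + 61/4 = 53/4 ≈ 13.250)
1908/F - 1615/D = 1908/462 - 1615/53/4 = 1908*(1/462) - 1615*4/53 = 318/77 - 6460/53 = -480566/4081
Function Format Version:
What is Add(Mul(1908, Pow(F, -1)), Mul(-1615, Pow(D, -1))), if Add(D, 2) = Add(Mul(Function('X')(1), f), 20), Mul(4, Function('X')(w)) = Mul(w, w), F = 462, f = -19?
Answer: Rational(-480566, 4081) ≈ -117.76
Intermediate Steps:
Function('X')(w) = Mul(Rational(1, 4), Pow(w, 2)) (Function('X')(w) = Mul(Rational(1, 4), Mul(w, w)) = Mul(Rational(1, 4), Pow(w, 2)))
D = Rational(53, 4) (D = Add(-2, Add(Mul(Mul(Rational(1, 4), Pow(1, 2)), -19), 20)) = Add(-2, Add(Mul(Mul(Rational(1, 4), 1), -19), 20)) = Add(-2, Add(Mul(Rational(1, 4), -19), 20)) = Add(-2, Add(Rational(-19, 4), 20)) = Add(-2, Rational(61, 4)) = Rational(53, 4) ≈ 13.250)
Add(Mul(1908, Pow(F, -1)), Mul(-1615, Pow(D, -1))) = Add(Mul(1908, Pow(462, -1)), Mul(-1615, Pow(Rational(53, 4), -1))) = Add(Mul(1908, Rational(1, 462)), Mul(-1615, Rational(4, 53))) = Add(Rational(318, 77), Rational(-6460, 53)) = Rational(-480566, 4081)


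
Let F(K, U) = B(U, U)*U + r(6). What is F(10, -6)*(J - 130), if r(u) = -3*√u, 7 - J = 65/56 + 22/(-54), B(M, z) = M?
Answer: -187115/42 + 187115*√6/504 ≈ -3545.7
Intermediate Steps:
J = 9445/1512 (J = 7 - (65/56 + 22/(-54)) = 7 - (65*(1/56) + 22*(-1/54)) = 7 - (65/56 - 11/27) = 7 - 1*1139/1512 = 7 - 1139/1512 = 9445/1512 ≈ 6.2467)
F(K, U) = U² - 3*√6 (F(K, U) = U*U - 3*√6 = U² - 3*√6)
F(10, -6)*(J - 130) = ((-6)² - 3*√6)*(9445/1512 - 130) = (36 - 3*√6)*(-187115/1512) = -187115/42 + 187115*√6/504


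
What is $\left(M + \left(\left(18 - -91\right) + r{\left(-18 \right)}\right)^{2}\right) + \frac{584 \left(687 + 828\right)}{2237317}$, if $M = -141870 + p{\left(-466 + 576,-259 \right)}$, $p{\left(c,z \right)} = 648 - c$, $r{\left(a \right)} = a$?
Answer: $- \frac{297676379407}{2237317} \approx -1.3305 \cdot 10^{5}$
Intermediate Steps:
$M = -141332$ ($M = -141870 + \left(648 - \left(-466 + 576\right)\right) = -141870 + \left(648 - 110\right) = -141870 + 538 = -141332$)
$\left(M + \left(\left(18 - -91\right) + r{\left(-18 \right)}\right)^{2}\right) + \frac{584 \left(687 + 828\right)}{2237317} = \left(-141332 + \left(\left(18 - -91\right) - 18\right)^{2}\right) + \frac{584 \left(687 + 828\right)}{2237317} = \left(-141332 + \left(\left(18 + 91\right) - 18\right)^{2}\right) + 584 \cdot 1515 \cdot \frac{1}{2237317} = \left(-141332 + \left(109 - 18\right)^{2}\right) + 884760 \cdot \frac{1}{2237317} = \left(-141332 + 91^{2}\right) + \frac{884760}{2237317} = \left(-141332 + 8281\right) + \frac{884760}{2237317} = -133051 + \frac{884760}{2237317} = - \frac{297676379407}{2237317}$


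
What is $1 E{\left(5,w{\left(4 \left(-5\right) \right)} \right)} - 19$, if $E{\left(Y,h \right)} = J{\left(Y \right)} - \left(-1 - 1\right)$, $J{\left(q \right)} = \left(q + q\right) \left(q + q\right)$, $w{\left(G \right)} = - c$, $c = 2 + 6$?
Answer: $83$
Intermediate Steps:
$c = 8$
$w{\left(G \right)} = -8$ ($w{\left(G \right)} = \left(-1\right) 8 = -8$)
$J{\left(q \right)} = 4 q^{2}$ ($J{\left(q \right)} = 2 q 2 q = 4 q^{2}$)
$E{\left(Y,h \right)} = 2 + 4 Y^{2}$ ($E{\left(Y,h \right)} = 4 Y^{2} - \left(-1 - 1\right) = 4 Y^{2} - -2 = 4 Y^{2} + 2 = 2 + 4 Y^{2}$)
$1 E{\left(5,w{\left(4 \left(-5\right) \right)} \right)} - 19 = 1 \left(2 + 4 \cdot 5^{2}\right) - 19 = 1 \left(2 + 4 \cdot 25\right) - 19 = 1 \left(2 + 100\right) - 19 = 1 \cdot 102 - 19 = 102 - 19 = 83$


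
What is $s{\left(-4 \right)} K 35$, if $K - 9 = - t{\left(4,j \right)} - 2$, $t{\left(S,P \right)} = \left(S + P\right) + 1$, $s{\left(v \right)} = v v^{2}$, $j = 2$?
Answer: $0$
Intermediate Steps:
$s{\left(v \right)} = v^{3}$
$t{\left(S,P \right)} = 1 + P + S$ ($t{\left(S,P \right)} = \left(P + S\right) + 1 = 1 + P + S$)
$K = 0$ ($K = 9 - 9 = 0$)
$s{\left(-4 \right)} K 35 = \left(-4\right)^{3} \cdot 0 \cdot 35 = \left(-64\right) 0 \cdot 35 = 0 \cdot 35 = 0$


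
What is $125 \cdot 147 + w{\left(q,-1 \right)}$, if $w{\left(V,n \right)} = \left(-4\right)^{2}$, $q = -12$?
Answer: $18391$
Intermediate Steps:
$w{\left(V,n \right)} = 16$
$125 \cdot 147 + w{\left(q,-1 \right)} = 125 \cdot 147 + 16 = 18375 + 16 = 18391$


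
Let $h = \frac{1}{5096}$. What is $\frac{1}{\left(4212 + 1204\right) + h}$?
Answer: $\frac{5096}{27599937} \approx 0.00018464$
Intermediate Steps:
$h = \frac{1}{5096} \approx 0.00019623$
$\frac{1}{\left(4212 + 1204\right) + h} = \frac{1}{\left(4212 + 1204\right) + \frac{1}{5096}} = \frac{1}{5416 + \frac{1}{5096}} = \frac{1}{\frac{27599937}{5096}} = \frac{5096}{27599937}$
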